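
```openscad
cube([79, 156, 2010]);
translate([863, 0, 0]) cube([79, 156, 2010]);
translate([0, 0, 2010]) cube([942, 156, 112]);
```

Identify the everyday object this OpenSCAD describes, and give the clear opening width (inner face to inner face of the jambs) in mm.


A door frame. The clear opening width is 784 mm.

Two 2010 mm tall posts with a header on top — a door frame. The left jamb is 79 mm wide at x = 0; the right jamb starts at x = 863. The clear opening is 863 − 79 = 784 mm.


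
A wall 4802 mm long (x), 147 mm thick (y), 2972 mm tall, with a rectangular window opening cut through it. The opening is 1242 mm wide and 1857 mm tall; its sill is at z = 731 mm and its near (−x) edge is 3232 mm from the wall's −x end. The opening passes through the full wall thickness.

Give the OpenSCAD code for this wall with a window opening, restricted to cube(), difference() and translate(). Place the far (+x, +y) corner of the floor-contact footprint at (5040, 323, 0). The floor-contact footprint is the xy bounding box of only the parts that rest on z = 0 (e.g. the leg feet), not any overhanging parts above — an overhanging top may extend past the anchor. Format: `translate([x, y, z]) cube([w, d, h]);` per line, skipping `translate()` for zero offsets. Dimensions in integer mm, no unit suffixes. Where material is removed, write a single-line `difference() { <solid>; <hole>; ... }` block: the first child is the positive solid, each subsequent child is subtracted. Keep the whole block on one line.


difference() { translate([238, 176, 0]) cube([4802, 147, 2972]); translate([3470, 176, 731]) cube([1242, 147, 1857]); }


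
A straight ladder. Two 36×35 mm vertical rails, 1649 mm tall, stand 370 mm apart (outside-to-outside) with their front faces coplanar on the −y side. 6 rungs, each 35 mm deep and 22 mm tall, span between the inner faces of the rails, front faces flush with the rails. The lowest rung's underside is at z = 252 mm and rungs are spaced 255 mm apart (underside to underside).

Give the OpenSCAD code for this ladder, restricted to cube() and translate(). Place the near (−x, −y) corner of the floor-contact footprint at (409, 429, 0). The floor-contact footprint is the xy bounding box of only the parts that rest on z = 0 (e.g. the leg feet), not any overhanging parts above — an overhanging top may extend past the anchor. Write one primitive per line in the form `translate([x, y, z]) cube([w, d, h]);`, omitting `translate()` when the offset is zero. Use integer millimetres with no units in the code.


// rung span = 370 - 2*36 = 298
// rung[k] z = 252 + k*255
translate([409, 429, 0]) cube([36, 35, 1649]);
translate([743, 429, 0]) cube([36, 35, 1649]);
translate([445, 429, 252]) cube([298, 35, 22]);
translate([445, 429, 507]) cube([298, 35, 22]);
translate([445, 429, 762]) cube([298, 35, 22]);
translate([445, 429, 1017]) cube([298, 35, 22]);
translate([445, 429, 1272]) cube([298, 35, 22]);
translate([445, 429, 1527]) cube([298, 35, 22]);


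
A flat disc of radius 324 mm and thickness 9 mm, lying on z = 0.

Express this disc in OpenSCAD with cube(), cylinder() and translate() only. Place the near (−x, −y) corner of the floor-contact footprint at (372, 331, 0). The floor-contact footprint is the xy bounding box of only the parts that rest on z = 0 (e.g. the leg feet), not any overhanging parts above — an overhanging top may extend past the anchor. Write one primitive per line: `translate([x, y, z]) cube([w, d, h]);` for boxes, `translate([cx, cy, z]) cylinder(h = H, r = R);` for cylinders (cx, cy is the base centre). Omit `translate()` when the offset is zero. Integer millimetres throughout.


translate([696, 655, 0]) cylinder(h = 9, r = 324);


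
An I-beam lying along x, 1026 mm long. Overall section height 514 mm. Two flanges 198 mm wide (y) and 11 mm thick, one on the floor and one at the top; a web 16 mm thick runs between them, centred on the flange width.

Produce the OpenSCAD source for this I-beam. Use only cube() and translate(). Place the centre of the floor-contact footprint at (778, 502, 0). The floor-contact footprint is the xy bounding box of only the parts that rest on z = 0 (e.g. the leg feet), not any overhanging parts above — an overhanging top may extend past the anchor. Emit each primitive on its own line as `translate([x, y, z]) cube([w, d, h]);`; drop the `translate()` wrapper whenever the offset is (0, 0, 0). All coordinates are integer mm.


translate([265, 403, 0]) cube([1026, 198, 11]);
translate([265, 494, 11]) cube([1026, 16, 492]);
translate([265, 403, 503]) cube([1026, 198, 11]);


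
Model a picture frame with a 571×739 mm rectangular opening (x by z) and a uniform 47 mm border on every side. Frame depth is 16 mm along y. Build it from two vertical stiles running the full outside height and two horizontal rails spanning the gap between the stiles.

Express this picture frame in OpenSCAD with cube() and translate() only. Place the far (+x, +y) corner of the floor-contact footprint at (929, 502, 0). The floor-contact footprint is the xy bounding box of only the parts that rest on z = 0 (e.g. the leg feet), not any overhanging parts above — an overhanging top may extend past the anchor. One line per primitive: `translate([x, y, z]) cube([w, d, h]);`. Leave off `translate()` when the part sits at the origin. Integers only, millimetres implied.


translate([264, 486, 0]) cube([47, 16, 833]);
translate([882, 486, 0]) cube([47, 16, 833]);
translate([311, 486, 0]) cube([571, 16, 47]);
translate([311, 486, 786]) cube([571, 16, 47]);


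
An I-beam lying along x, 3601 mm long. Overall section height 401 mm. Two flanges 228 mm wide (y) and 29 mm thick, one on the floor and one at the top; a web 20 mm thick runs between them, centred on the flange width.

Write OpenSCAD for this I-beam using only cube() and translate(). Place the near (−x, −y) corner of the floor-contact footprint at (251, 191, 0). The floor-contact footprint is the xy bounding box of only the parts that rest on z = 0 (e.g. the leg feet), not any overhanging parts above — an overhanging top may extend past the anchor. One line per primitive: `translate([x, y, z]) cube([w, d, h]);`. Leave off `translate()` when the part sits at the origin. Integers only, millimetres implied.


translate([251, 191, 0]) cube([3601, 228, 29]);
translate([251, 295, 29]) cube([3601, 20, 343]);
translate([251, 191, 372]) cube([3601, 228, 29]);


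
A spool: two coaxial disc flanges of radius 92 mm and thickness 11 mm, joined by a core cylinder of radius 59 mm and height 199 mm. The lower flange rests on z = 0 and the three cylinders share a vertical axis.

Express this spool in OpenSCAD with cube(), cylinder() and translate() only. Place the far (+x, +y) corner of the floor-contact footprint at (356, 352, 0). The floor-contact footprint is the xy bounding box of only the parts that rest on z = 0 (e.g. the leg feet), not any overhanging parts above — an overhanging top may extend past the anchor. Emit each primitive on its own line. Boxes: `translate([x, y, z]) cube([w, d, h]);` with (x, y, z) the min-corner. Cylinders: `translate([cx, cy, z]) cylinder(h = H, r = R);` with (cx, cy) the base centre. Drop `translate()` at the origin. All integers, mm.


translate([264, 260, 0]) cylinder(h = 11, r = 92);
translate([264, 260, 11]) cylinder(h = 199, r = 59);
translate([264, 260, 210]) cylinder(h = 11, r = 92);


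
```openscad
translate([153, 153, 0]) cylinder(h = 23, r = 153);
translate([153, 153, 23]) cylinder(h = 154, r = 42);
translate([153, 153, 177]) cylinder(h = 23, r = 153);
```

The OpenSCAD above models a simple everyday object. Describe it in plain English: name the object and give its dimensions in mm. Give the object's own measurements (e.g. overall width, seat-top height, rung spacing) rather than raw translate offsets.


A spool: two coaxial disc flanges of radius 153 mm and thickness 23 mm, joined by a core cylinder of radius 42 mm and height 154 mm. The lower flange rests on z = 0 and the three cylinders share a vertical axis.


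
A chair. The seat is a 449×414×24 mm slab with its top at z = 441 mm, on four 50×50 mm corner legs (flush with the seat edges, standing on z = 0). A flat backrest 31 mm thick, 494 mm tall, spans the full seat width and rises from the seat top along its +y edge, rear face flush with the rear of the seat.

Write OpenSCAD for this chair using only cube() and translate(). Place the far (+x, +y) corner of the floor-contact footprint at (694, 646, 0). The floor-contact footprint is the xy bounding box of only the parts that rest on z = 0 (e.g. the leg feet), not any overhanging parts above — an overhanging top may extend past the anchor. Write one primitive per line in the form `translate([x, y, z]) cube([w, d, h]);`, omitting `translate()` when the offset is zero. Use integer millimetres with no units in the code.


translate([245, 232, 417]) cube([449, 414, 24]);
translate([245, 232, 0]) cube([50, 50, 417]);
translate([644, 232, 0]) cube([50, 50, 417]);
translate([245, 596, 0]) cube([50, 50, 417]);
translate([644, 596, 0]) cube([50, 50, 417]);
translate([245, 615, 441]) cube([449, 31, 494]);


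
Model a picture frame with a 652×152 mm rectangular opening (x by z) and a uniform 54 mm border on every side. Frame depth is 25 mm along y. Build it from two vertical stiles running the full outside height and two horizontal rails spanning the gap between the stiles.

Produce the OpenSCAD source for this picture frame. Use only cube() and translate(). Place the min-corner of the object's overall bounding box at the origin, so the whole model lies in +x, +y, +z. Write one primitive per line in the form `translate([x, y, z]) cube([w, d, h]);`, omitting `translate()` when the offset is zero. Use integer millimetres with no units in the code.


cube([54, 25, 260]);
translate([706, 0, 0]) cube([54, 25, 260]);
translate([54, 0, 0]) cube([652, 25, 54]);
translate([54, 0, 206]) cube([652, 25, 54]);


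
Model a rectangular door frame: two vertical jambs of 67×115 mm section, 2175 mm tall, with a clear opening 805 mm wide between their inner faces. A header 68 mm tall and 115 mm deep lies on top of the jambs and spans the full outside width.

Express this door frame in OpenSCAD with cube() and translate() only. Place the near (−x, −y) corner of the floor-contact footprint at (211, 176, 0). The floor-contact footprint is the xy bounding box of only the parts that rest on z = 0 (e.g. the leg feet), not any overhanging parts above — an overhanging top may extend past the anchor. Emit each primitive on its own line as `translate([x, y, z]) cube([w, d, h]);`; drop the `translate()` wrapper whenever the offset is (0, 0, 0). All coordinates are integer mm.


translate([211, 176, 0]) cube([67, 115, 2175]);
translate([1083, 176, 0]) cube([67, 115, 2175]);
translate([211, 176, 2175]) cube([939, 115, 68]);


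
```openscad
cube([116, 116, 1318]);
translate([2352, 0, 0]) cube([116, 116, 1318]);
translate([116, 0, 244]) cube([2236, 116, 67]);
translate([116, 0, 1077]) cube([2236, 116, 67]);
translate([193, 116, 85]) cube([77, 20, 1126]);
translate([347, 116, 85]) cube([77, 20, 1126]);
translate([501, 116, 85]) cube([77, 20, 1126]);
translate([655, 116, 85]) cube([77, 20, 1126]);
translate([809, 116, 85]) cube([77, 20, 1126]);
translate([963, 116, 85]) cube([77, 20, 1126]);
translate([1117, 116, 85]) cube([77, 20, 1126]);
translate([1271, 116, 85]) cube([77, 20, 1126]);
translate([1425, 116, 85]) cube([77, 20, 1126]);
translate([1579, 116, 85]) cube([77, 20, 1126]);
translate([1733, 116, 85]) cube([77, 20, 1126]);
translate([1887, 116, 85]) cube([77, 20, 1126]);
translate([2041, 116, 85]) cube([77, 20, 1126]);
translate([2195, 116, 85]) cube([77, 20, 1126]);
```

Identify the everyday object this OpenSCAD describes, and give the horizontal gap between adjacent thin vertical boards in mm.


A fence section. The picket gap is 77 mm.

Two posts, two rails, 14 pickets — a fence section. Span 2236 mm holds 14 pickets of 77 mm with 15 equal gaps: ⌊(2236 − 14·77) / 15⌋ = 77 mm.


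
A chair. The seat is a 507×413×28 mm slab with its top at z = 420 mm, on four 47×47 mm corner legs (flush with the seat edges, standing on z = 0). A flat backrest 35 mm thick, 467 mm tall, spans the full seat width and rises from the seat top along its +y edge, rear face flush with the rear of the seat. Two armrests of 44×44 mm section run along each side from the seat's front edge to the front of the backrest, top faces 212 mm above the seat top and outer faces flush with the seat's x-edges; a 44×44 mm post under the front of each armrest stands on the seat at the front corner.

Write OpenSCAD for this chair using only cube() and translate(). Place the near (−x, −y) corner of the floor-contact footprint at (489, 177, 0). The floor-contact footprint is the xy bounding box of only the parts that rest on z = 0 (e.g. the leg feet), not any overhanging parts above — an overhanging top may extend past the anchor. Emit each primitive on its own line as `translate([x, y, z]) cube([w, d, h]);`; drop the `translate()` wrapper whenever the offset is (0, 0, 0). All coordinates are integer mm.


translate([489, 177, 392]) cube([507, 413, 28]);
translate([489, 177, 0]) cube([47, 47, 392]);
translate([949, 177, 0]) cube([47, 47, 392]);
translate([489, 543, 0]) cube([47, 47, 392]);
translate([949, 543, 0]) cube([47, 47, 392]);
translate([489, 555, 420]) cube([507, 35, 467]);
translate([489, 177, 588]) cube([44, 378, 44]);
translate([952, 177, 588]) cube([44, 378, 44]);
translate([489, 177, 420]) cube([44, 44, 168]);
translate([952, 177, 420]) cube([44, 44, 168]);


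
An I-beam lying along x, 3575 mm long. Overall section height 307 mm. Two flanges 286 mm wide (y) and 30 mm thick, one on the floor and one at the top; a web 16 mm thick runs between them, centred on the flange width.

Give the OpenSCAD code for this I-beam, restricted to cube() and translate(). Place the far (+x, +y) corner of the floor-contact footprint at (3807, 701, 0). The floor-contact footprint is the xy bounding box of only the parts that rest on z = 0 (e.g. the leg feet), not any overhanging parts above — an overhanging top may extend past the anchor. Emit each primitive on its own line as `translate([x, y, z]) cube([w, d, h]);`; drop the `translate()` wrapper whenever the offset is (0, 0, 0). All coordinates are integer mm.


translate([232, 415, 0]) cube([3575, 286, 30]);
translate([232, 550, 30]) cube([3575, 16, 247]);
translate([232, 415, 277]) cube([3575, 286, 30]);


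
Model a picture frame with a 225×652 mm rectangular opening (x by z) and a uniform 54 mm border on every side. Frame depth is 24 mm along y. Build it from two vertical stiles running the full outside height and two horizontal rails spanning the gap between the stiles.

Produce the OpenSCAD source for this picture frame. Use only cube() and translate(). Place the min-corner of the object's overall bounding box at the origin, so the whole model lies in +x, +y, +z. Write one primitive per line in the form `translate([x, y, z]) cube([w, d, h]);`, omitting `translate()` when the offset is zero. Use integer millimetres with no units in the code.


cube([54, 24, 760]);
translate([279, 0, 0]) cube([54, 24, 760]);
translate([54, 0, 0]) cube([225, 24, 54]);
translate([54, 0, 706]) cube([225, 24, 54]);


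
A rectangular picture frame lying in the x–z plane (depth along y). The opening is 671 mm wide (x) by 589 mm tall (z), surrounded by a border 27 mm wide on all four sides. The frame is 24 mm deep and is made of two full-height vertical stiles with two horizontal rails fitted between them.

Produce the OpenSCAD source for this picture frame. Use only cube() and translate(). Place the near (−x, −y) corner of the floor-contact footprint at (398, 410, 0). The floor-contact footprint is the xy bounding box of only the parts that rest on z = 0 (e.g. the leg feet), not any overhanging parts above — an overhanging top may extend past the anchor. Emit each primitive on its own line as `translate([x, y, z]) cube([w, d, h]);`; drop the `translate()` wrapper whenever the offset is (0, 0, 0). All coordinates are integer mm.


translate([398, 410, 0]) cube([27, 24, 643]);
translate([1096, 410, 0]) cube([27, 24, 643]);
translate([425, 410, 0]) cube([671, 24, 27]);
translate([425, 410, 616]) cube([671, 24, 27]);


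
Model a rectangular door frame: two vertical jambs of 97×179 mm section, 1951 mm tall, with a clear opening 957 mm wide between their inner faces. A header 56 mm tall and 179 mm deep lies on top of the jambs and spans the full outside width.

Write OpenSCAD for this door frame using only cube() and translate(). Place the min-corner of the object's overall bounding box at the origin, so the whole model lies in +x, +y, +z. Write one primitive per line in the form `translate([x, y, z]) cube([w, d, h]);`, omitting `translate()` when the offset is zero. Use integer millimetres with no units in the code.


cube([97, 179, 1951]);
translate([1054, 0, 0]) cube([97, 179, 1951]);
translate([0, 0, 1951]) cube([1151, 179, 56]);


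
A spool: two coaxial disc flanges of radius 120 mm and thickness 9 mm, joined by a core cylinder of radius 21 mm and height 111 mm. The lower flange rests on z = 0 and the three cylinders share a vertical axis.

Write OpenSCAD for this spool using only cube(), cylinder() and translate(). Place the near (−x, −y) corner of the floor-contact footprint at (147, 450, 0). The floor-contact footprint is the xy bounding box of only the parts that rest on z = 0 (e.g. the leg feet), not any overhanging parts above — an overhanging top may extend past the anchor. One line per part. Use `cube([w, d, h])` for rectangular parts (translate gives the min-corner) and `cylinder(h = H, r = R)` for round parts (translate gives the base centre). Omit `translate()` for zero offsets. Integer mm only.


translate([267, 570, 0]) cylinder(h = 9, r = 120);
translate([267, 570, 9]) cylinder(h = 111, r = 21);
translate([267, 570, 120]) cylinder(h = 9, r = 120);


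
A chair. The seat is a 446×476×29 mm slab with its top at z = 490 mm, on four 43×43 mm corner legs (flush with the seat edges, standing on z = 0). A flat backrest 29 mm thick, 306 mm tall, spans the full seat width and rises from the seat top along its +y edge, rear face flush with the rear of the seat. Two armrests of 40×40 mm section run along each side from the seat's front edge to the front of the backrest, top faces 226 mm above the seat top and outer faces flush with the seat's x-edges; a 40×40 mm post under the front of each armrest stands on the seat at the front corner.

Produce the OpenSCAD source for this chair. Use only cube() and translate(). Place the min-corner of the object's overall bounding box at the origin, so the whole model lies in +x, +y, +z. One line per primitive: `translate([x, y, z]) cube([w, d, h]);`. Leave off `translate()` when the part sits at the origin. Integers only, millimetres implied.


translate([0, 0, 461]) cube([446, 476, 29]);
cube([43, 43, 461]);
translate([403, 0, 0]) cube([43, 43, 461]);
translate([0, 433, 0]) cube([43, 43, 461]);
translate([403, 433, 0]) cube([43, 43, 461]);
translate([0, 447, 490]) cube([446, 29, 306]);
translate([0, 0, 676]) cube([40, 447, 40]);
translate([406, 0, 676]) cube([40, 447, 40]);
translate([0, 0, 490]) cube([40, 40, 186]);
translate([406, 0, 490]) cube([40, 40, 186]);


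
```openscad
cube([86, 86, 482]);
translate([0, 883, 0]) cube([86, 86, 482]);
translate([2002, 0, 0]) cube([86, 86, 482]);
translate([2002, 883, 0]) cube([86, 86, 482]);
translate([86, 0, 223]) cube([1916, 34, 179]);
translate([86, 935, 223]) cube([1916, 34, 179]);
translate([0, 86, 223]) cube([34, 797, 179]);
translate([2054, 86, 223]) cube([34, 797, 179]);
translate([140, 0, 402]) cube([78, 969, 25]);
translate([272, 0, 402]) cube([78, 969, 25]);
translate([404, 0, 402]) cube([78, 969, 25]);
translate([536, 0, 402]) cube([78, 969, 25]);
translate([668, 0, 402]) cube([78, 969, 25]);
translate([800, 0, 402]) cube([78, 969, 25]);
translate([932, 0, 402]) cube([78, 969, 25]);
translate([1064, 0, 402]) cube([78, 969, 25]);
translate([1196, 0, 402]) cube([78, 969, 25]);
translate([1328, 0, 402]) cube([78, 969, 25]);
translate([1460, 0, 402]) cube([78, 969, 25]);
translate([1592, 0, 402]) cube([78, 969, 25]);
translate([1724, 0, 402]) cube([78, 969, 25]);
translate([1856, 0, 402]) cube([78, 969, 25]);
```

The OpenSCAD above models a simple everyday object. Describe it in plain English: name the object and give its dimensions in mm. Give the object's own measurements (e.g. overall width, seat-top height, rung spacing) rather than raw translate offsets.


A bed frame 2088 mm long (x) by 969 mm wide (y). Four 86×86 mm corner posts, 482 mm tall, at the corners of the footprint. Four rails of 34 mm thickness and 179 mm height run between adjacent posts with their undersides at z = 223 mm, their outer faces flush with the outside of the frame (the two x-running rails run between the posts' inner faces; the two y-running rails run between the posts' inner faces). 14 slats, each 78 mm wide (x) and 25 mm thick, lie across the top of the two x-running rails, running the full 969 mm width of the frame in y; along x they sit between the end posts with a 54 mm gap after the −x posts and between neighbouring slats, leaving 68 mm before the +x posts.


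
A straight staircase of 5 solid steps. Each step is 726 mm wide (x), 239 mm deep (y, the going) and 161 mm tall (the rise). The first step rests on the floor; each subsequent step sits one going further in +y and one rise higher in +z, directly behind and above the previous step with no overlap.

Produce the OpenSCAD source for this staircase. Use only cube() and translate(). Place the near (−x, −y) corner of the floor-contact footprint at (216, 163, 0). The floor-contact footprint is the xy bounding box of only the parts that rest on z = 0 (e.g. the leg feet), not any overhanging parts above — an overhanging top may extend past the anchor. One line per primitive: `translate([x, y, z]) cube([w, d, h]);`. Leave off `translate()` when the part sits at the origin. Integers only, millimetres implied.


translate([216, 163, 0]) cube([726, 239, 161]);
translate([216, 402, 161]) cube([726, 239, 161]);
translate([216, 641, 322]) cube([726, 239, 161]);
translate([216, 880, 483]) cube([726, 239, 161]);
translate([216, 1119, 644]) cube([726, 239, 161]);


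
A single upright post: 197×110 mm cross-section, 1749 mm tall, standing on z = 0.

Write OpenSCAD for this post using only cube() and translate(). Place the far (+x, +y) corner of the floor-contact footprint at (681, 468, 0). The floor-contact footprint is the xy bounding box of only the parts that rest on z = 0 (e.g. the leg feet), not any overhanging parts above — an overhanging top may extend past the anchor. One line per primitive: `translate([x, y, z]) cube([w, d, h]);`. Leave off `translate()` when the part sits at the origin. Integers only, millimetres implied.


translate([484, 358, 0]) cube([197, 110, 1749]);


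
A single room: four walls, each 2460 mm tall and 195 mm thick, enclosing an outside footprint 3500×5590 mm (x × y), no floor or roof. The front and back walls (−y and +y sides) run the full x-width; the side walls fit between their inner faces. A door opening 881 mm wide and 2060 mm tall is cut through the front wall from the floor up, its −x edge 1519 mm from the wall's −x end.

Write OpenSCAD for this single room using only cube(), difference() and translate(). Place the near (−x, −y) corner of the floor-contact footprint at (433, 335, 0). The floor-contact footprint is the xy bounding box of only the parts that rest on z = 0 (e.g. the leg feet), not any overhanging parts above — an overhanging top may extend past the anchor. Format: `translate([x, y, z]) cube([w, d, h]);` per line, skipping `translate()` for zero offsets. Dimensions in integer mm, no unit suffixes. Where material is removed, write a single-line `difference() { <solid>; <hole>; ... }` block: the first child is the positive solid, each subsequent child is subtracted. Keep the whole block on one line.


difference() { translate([433, 335, 0]) cube([3500, 195, 2460]); translate([1952, 335, 0]) cube([881, 195, 2060]); }
translate([433, 5730, 0]) cube([3500, 195, 2460]);
translate([433, 530, 0]) cube([195, 5200, 2460]);
translate([3738, 530, 0]) cube([195, 5200, 2460]);


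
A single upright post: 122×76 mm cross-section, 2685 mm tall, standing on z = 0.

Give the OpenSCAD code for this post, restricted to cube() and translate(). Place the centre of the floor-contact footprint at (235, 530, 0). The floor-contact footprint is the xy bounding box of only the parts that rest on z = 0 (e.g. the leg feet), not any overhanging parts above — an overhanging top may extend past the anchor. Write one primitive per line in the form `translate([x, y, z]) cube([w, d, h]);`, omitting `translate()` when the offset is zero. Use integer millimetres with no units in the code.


translate([174, 492, 0]) cube([122, 76, 2685]);


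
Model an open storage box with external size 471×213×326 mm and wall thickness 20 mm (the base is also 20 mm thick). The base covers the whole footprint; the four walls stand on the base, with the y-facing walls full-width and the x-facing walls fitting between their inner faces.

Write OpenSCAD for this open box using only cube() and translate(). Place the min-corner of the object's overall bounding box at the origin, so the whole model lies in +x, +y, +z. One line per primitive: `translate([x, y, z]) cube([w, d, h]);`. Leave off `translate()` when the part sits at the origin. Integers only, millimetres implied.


cube([471, 213, 20]);
translate([0, 0, 20]) cube([471, 20, 306]);
translate([0, 193, 20]) cube([471, 20, 306]);
translate([0, 20, 20]) cube([20, 173, 306]);
translate([451, 20, 20]) cube([20, 173, 306]);


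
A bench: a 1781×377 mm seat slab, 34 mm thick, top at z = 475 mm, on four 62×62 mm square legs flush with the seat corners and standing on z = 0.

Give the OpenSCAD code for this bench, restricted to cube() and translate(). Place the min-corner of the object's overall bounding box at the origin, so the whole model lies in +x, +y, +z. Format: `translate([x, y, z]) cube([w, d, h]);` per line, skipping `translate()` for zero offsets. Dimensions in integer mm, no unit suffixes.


// leg_h = 475 − 34 = 441
translate([0, 0, 441]) cube([1781, 377, 34]);
cube([62, 62, 441]);
translate([0, 315, 0]) cube([62, 62, 441]);
translate([1719, 0, 0]) cube([62, 62, 441]);
translate([1719, 315, 0]) cube([62, 62, 441]);


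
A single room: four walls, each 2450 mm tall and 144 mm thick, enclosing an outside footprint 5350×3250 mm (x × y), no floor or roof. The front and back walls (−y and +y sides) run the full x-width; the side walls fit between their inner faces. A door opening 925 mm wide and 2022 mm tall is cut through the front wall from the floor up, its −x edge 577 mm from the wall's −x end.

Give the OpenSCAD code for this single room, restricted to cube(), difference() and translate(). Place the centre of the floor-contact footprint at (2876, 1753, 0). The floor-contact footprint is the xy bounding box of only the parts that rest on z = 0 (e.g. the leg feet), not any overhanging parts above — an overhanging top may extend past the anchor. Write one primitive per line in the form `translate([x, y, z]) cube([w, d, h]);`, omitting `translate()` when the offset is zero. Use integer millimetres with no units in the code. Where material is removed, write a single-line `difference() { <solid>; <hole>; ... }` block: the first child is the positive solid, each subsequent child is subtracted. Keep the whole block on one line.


difference() { translate([201, 128, 0]) cube([5350, 144, 2450]); translate([778, 128, 0]) cube([925, 144, 2022]); }
translate([201, 3234, 0]) cube([5350, 144, 2450]);
translate([201, 272, 0]) cube([144, 2962, 2450]);
translate([5407, 272, 0]) cube([144, 2962, 2450]);


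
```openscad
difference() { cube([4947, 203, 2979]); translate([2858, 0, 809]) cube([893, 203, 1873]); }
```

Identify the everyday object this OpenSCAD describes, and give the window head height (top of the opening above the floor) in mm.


A wall with a window opening. The window head height is 2682 mm.

A wall with a rectangular opening subtracted — a window. Sill at z = 809, opening 1873 mm tall, so the head is at 809 + 1873 = 2682 mm.


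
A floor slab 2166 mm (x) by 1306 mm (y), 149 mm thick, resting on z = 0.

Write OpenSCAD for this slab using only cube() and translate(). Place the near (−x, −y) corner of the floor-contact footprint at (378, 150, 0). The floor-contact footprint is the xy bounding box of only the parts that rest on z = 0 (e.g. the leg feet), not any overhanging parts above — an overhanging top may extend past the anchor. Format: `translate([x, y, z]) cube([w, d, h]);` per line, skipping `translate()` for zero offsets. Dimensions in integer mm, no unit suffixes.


translate([378, 150, 0]) cube([2166, 1306, 149]);


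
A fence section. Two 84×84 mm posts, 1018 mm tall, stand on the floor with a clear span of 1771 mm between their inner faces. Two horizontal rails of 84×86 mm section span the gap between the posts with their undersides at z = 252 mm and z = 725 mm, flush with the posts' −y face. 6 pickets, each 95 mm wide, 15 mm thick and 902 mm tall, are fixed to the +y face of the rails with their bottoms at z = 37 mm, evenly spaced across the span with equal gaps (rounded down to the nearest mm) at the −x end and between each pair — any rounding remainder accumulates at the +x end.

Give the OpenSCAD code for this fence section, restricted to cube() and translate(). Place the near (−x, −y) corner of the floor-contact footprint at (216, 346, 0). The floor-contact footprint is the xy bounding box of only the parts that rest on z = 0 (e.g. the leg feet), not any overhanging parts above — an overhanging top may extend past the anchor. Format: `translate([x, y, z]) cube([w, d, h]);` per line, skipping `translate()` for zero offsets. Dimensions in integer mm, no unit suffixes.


translate([216, 346, 0]) cube([84, 84, 1018]);
translate([2071, 346, 0]) cube([84, 84, 1018]);
translate([300, 346, 252]) cube([1771, 84, 86]);
translate([300, 346, 725]) cube([1771, 84, 86]);
translate([471, 430, 37]) cube([95, 15, 902]);
translate([737, 430, 37]) cube([95, 15, 902]);
translate([1003, 430, 37]) cube([95, 15, 902]);
translate([1269, 430, 37]) cube([95, 15, 902]);
translate([1535, 430, 37]) cube([95, 15, 902]);
translate([1801, 430, 37]) cube([95, 15, 902]);


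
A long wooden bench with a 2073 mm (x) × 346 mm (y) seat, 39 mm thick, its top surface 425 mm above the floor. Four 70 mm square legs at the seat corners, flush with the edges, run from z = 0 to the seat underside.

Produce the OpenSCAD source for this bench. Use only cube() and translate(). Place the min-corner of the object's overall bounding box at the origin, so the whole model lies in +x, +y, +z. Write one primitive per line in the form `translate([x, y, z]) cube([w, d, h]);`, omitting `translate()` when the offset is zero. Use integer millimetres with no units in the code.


translate([0, 0, 386]) cube([2073, 346, 39]);
cube([70, 70, 386]);
translate([0, 276, 0]) cube([70, 70, 386]);
translate([2003, 0, 0]) cube([70, 70, 386]);
translate([2003, 276, 0]) cube([70, 70, 386]);


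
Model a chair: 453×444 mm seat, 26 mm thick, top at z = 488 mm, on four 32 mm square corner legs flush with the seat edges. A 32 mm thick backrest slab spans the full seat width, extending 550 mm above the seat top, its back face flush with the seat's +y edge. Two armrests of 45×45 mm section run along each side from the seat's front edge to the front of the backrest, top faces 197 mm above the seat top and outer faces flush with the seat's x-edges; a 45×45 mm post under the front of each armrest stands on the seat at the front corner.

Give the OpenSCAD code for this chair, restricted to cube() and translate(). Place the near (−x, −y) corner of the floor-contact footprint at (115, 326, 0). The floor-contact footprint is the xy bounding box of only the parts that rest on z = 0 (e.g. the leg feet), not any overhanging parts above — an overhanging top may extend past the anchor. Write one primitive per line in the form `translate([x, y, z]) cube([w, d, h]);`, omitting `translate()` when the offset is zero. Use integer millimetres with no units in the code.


translate([115, 326, 462]) cube([453, 444, 26]);
translate([115, 326, 0]) cube([32, 32, 462]);
translate([536, 326, 0]) cube([32, 32, 462]);
translate([115, 738, 0]) cube([32, 32, 462]);
translate([536, 738, 0]) cube([32, 32, 462]);
translate([115, 738, 488]) cube([453, 32, 550]);
translate([115, 326, 640]) cube([45, 412, 45]);
translate([523, 326, 640]) cube([45, 412, 45]);
translate([115, 326, 488]) cube([45, 45, 152]);
translate([523, 326, 488]) cube([45, 45, 152]);


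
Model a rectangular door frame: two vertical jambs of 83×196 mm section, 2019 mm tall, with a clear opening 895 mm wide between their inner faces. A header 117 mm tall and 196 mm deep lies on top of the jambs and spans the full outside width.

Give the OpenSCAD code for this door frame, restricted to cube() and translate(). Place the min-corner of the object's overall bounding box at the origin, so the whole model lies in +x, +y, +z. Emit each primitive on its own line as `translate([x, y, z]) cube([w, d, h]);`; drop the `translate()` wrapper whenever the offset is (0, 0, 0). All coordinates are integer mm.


cube([83, 196, 2019]);
translate([978, 0, 0]) cube([83, 196, 2019]);
translate([0, 0, 2019]) cube([1061, 196, 117]);


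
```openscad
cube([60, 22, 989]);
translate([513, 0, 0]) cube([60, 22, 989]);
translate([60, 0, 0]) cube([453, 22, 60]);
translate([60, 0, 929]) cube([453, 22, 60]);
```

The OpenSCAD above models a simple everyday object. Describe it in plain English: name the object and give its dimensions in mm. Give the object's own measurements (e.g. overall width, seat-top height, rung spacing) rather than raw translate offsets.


A rectangular picture frame lying in the x–z plane (depth along y). The opening is 453 mm wide (x) by 869 mm tall (z), surrounded by a border 60 mm wide on all four sides. The frame is 22 mm deep and is made of two full-height vertical stiles with two horizontal rails fitted between them.


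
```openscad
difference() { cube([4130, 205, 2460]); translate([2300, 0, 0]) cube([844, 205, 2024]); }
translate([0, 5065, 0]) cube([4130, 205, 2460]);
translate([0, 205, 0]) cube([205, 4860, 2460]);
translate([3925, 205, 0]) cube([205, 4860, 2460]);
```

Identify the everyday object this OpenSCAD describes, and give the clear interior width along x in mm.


A single room. The interior width is 3720 mm.

Four walls enclosing a rectangle with a door in the front wall — a room. Outside width 4130 minus two 205 mm walls gives 3720 mm.


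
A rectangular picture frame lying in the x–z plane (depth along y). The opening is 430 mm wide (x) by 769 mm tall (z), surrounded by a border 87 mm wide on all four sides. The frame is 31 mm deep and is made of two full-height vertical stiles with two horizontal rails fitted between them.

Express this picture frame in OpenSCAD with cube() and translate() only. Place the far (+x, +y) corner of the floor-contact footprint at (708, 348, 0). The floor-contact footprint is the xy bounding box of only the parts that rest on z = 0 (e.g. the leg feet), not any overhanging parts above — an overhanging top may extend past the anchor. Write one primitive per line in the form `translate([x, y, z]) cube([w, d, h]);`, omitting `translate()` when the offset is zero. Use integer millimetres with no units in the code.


translate([104, 317, 0]) cube([87, 31, 943]);
translate([621, 317, 0]) cube([87, 31, 943]);
translate([191, 317, 0]) cube([430, 31, 87]);
translate([191, 317, 856]) cube([430, 31, 87]);


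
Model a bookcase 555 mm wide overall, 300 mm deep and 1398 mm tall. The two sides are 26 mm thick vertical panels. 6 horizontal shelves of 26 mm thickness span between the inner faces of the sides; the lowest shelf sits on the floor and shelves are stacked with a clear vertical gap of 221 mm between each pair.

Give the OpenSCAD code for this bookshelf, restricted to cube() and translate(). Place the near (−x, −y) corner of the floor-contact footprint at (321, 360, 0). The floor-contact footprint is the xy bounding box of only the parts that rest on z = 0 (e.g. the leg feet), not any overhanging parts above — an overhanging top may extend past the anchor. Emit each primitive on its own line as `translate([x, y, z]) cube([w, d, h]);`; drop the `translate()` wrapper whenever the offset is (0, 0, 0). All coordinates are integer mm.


translate([321, 360, 0]) cube([26, 300, 1398]);
translate([850, 360, 0]) cube([26, 300, 1398]);
translate([347, 360, 0]) cube([503, 300, 26]);
translate([347, 360, 247]) cube([503, 300, 26]);
translate([347, 360, 494]) cube([503, 300, 26]);
translate([347, 360, 741]) cube([503, 300, 26]);
translate([347, 360, 988]) cube([503, 300, 26]);
translate([347, 360, 1235]) cube([503, 300, 26]);


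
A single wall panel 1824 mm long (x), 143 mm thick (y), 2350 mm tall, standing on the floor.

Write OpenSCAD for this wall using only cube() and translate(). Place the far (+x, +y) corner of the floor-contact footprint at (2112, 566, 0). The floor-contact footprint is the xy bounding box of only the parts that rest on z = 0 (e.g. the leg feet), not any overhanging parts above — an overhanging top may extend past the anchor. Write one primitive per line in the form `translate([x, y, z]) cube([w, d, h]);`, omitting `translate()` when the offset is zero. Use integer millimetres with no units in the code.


translate([288, 423, 0]) cube([1824, 143, 2350]);


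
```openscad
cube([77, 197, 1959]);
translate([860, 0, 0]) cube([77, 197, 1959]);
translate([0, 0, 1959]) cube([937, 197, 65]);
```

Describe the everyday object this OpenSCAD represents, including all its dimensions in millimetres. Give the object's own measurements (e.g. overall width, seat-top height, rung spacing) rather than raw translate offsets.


A door frame. The clear opening is 783 mm wide and 1959 mm high. Two 77 mm wide jambs, 197 mm deep, stand either side of the opening from the floor to the top of the opening. A 65 mm thick head sits across the top of both jambs, spanning the full outside width of the frame.


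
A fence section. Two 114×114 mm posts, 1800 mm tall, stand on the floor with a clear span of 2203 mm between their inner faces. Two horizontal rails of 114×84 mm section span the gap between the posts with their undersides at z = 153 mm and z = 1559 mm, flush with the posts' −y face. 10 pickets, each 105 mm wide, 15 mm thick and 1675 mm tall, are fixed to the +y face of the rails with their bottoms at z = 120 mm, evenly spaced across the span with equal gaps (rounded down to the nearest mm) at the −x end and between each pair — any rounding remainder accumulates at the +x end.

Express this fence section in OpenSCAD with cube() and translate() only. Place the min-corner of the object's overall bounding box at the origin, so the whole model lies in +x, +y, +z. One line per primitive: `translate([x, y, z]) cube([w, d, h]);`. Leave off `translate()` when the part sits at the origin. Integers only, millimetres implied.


cube([114, 114, 1800]);
translate([2317, 0, 0]) cube([114, 114, 1800]);
translate([114, 0, 153]) cube([2203, 114, 84]);
translate([114, 0, 1559]) cube([2203, 114, 84]);
translate([218, 114, 120]) cube([105, 15, 1675]);
translate([427, 114, 120]) cube([105, 15, 1675]);
translate([636, 114, 120]) cube([105, 15, 1675]);
translate([845, 114, 120]) cube([105, 15, 1675]);
translate([1054, 114, 120]) cube([105, 15, 1675]);
translate([1263, 114, 120]) cube([105, 15, 1675]);
translate([1472, 114, 120]) cube([105, 15, 1675]);
translate([1681, 114, 120]) cube([105, 15, 1675]);
translate([1890, 114, 120]) cube([105, 15, 1675]);
translate([2099, 114, 120]) cube([105, 15, 1675]);


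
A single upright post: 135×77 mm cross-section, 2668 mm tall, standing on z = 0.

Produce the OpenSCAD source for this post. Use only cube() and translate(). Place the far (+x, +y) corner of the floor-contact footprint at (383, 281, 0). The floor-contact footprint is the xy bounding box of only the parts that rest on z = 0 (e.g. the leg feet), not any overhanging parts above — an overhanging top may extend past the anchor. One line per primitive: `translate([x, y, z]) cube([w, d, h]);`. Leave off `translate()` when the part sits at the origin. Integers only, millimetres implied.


translate([248, 204, 0]) cube([135, 77, 2668]);
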